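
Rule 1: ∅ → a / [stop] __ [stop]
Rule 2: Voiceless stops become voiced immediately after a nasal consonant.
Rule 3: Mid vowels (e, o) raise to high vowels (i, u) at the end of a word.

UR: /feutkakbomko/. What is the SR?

Rule 1 (stop-cluster a-epenthesis): /t/ and /k/ form a stop–stop cluster, so [a] is inserted between them. /k/ and /b/ form a stop–stop cluster, so [a] is inserted between them. /feutkakbomko/ → feutakakabomko.
Rule 2 (post-nasal voicing): /k/ is a voiceless stop immediately after the nasal /m/, so it voices to [g]. /feutakakabomko/ → feutakakabomgo.
Rule 3 (final vowel raising): /o/ is a mid vowel in word-final position, so it raises to [u]. /feutakakabomgo/ → feutakakabomgu.

feutakakabomgu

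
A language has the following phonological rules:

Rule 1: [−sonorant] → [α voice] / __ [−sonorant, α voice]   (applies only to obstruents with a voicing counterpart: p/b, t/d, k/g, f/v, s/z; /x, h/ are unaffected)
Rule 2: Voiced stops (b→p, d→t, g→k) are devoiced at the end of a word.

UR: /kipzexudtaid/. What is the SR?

Rule 1 (regressive voicing assimilation): /p/ precedes the voiced obstruent /z/, so it voices to [b] by assimilation. /d/ precedes the voiceless obstruent /t/, so it devoices to [t] by assimilation. /kipzexudtaid/ → kibzexuttaid.
Rule 2 (final devoicing): /d/ is a voiced stop in word-final position, so it devoices to [t]. /kibzexuttaid/ → kibzexuttait.

kibzexuttait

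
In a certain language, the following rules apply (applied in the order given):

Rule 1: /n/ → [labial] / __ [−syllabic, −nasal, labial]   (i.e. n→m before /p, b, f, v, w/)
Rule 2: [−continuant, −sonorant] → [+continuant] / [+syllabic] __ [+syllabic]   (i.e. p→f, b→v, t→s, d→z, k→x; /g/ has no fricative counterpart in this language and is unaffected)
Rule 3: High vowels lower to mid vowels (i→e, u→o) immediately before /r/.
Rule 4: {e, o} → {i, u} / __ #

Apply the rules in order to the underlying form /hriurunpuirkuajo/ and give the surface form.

Rule 1 (nasal place assimilation): /n/ precedes the labial consonant /p/, so it assimilates in place to [m]. /hriurunpuirkuajo/ → hriurumpuirkuajo.
Rule 2 (intervocalic spirantization): no segment meets the environment; /hriurumpuirkuajo/ is unchanged.
Rule 3 (pre-rhotic lowering): /u/ is a high vowel immediately before /r/, so it lowers to [o]. /i/ is a high vowel immediately before /r/, so it lowers to [e]. /hriurumpuirkuajo/ → hriorumpuerkuajo.
Rule 4 (final vowel raising): /o/ is a mid vowel in word-final position, so it raises to [u]. /hriorumpuerkuajo/ → hriorumpuerkuaju.

hriorumpuerkuaju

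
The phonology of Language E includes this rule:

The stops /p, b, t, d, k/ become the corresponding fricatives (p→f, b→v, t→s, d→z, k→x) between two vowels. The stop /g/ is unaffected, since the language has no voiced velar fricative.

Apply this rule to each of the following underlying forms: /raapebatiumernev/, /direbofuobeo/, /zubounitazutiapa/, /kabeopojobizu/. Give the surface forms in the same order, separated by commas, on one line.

raafevasiumernev, direvofuoveo, zuvounisazusiafa, kaveofojovizu

/raapebatiumernev/: /p/ is a stop between vowels /a/ and /e/, so it spirantizes to the fricative [f]. /b/ is a stop between vowels /e/ and /a/, so it spirantizes to the fricative [v]. /t/ is a stop between vowels /a/ and /i/, so it spirantizes to the fricative [s]. → [raafevasiumernev].
/direbofuobeo/: /b/ is a stop between vowels /e/ and /o/, so it spirantizes to the fricative [v]. /b/ is a stop between vowels /o/ and /e/, so it spirantizes to the fricative [v]. → [direvofuoveo].
/zubounitazutiapa/: /b/ is a stop between vowels /u/ and /o/, so it spirantizes to the fricative [v]. /t/ is a stop between vowels /i/ and /a/, so it spirantizes to the fricative [s]. /t/ is a stop between vowels /u/ and /i/, so it spirantizes to the fricative [s]. /p/ is a stop between vowels /a/ and /a/, so it spirantizes to the fricative [f]. → [zuvounisazusiafa].
/kabeopojobizu/: /b/ is a stop between vowels /a/ and /e/, so it spirantizes to the fricative [v]. /p/ is a stop between vowels /o/ and /o/, so it spirantizes to the fricative [f]. /b/ is a stop between vowels /o/ and /i/, so it spirantizes to the fricative [v]. → [kaveofojovizu].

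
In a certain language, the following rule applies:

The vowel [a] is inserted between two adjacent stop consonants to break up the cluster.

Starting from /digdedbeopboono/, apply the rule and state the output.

digadedabeopaboono

/g/ and /d/ form a stop–stop cluster, so [a] is inserted between them.
/d/ and /b/ form a stop–stop cluster, so [a] is inserted between them.
/p/ and /b/ form a stop–stop cluster, so [a] is inserted between them.
Surface form: [digadedabeopaboono].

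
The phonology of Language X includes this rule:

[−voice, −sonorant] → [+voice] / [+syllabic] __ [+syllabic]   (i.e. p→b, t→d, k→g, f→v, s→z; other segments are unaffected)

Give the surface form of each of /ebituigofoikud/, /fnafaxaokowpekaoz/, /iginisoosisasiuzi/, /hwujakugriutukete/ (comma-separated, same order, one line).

/ebituigofoikud/: /t/ is a voiceless obstruent between vowels /i/ and /u/, so it voices to [d]. /f/ is a voiceless obstruent between vowels /o/ and /o/, so it voices to [v]. /k/ is a voiceless obstruent between vowels /i/ and /u/, so it voices to [g]. → [ebiduigovoigud].
/fnafaxaokowpekaoz/: /f/ is a voiceless obstruent between vowels /a/ and /a/, so it voices to [v]. /k/ is a voiceless obstruent between vowels /o/ and /o/, so it voices to [g]. /k/ is a voiceless obstruent between vowels /e/ and /a/, so it voices to [g]. → [fnavaxaogowpegaoz].
/iginisoosisasiuzi/: /s/ is a voiceless obstruent between vowels /i/ and /o/, so it voices to [z]. /s/ is a voiceless obstruent between vowels /o/ and /i/, so it voices to [z]. /s/ is a voiceless obstruent between vowels /i/ and /a/, so it voices to [z]. /s/ is a voiceless obstruent between vowels /a/ and /i/, so it voices to [z]. → [iginizoozizaziuzi].
/hwujakugriutukete/: /k/ is a voiceless obstruent between vowels /a/ and /u/, so it voices to [g]. /t/ is a voiceless obstruent between vowels /u/ and /u/, so it voices to [d]. /k/ is a voiceless obstruent between vowels /u/ and /e/, so it voices to [g]. /t/ is a voiceless obstruent between vowels /e/ and /e/, so it voices to [d]. → [hwujagugriudugede].

ebiduigovoigud, fnavaxaogowpegaoz, iginizoozizaziuzi, hwujagugriudugede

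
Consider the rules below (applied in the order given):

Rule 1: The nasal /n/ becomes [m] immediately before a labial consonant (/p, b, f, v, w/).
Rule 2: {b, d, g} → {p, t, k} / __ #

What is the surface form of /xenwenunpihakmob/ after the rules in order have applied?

xemwenumpihakmop

Rule 1 (nasal place assimilation): /n/ precedes the labial consonant /w/, so it assimilates in place to [m]. /n/ precedes the labial consonant /p/, so it assimilates in place to [m]. /xenwenunpihakmob/ → xemwenumpihakmob.
Rule 2 (final devoicing): /b/ is a voiced stop in word-final position, so it devoices to [p]. /xemwenumpihakmob/ → xemwenumpihakmop.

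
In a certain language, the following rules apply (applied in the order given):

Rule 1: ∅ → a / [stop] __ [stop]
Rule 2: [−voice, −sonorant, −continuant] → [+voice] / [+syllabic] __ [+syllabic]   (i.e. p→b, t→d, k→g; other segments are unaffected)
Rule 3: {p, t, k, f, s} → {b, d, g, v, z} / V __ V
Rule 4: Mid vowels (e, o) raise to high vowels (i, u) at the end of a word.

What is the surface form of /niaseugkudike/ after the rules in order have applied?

niazeugagudigi

Rule 1 (stop-cluster a-epenthesis): /g/ and /k/ form a stop–stop cluster, so [a] is inserted between them. /niaseugkudike/ → niaseugakudike.
Rule 2 (intervocalic voicing): /k/ is a voiceless stop between vowels /a/ and /u/, so it voices to [g]. /k/ is a voiceless stop between vowels /i/ and /e/, so it voices to [g]. /niaseugakudike/ → niaseugagudige.
Rule 3 (intervocalic voicing): /s/ is a voiceless obstruent between vowels /a/ and /e/, so it voices to [z]. /niaseugagudige/ → niazeugagudige.
Rule 4 (final vowel raising): /e/ is a mid vowel in word-final position, so it raises to [i]. /niazeugagudige/ → niazeugagudigi.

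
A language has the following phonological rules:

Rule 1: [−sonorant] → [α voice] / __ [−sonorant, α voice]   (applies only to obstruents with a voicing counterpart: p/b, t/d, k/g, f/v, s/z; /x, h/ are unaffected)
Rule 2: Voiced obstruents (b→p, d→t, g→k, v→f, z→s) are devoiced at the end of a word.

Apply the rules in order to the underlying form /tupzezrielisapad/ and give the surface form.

Rule 1 (regressive voicing assimilation): /p/ precedes the voiced obstruent /z/, so it voices to [b] by assimilation. /tupzezrielisapad/ → tubzezrielisapad.
Rule 2 (final devoicing): /d/ is a voiced obstruent in word-final position, so it devoices to [t]. /tubzezrielisapad/ → tubzezrielisapat.

tubzezrielisapat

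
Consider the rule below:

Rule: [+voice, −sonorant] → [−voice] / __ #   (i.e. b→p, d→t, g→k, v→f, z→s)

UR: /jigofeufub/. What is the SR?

/b/ is a voiced obstruent in word-final position, so it devoices to [p].
The other instance of /g/ does not occur in the required environment and remains unchanged.
Surface form: [jigofeufup].

jigofeufup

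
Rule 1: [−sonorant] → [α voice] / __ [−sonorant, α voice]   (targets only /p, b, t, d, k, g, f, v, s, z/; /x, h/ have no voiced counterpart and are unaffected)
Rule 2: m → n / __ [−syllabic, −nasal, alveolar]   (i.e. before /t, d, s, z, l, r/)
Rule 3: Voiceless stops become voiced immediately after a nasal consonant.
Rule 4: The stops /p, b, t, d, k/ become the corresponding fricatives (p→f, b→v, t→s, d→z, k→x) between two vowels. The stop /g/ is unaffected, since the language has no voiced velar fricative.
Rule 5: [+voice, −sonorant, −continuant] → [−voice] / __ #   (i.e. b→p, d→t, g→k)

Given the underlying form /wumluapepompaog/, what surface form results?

Rule 1 (regressive voicing assimilation): no segment meets the environment; /wumluapepompaog/ is unchanged.
Rule 2 (nasal place assimilation): /m/ precedes the alveolar consonant /l/, so it assimilates in place to [n]. /wumluapepompaog/ → wunluapepompaog.
Rule 3 (post-nasal voicing): /p/ is a voiceless stop immediately after the nasal /m/, so it voices to [b]. /wunluapepompaog/ → wunluapepombaog.
Rule 4 (intervocalic spirantization): /p/ is a stop between vowels /a/ and /e/, so it spirantizes to the fricative [f]. /p/ is a stop between vowels /e/ and /o/, so it spirantizes to the fricative [f]. /wunluapepombaog/ → wunluafefombaog.
Rule 5 (final devoicing): /g/ is a voiced stop in word-final position, so it devoices to [k]. /wunluafefombaog/ → wunluafefombaok.

wunluafefombaok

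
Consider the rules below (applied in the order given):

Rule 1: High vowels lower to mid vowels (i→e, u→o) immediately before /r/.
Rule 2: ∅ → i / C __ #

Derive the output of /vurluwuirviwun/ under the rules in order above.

vorluwuerviwuni

Rule 1 (pre-rhotic lowering): /u/ is a high vowel immediately before /r/, so it lowers to [o]. /i/ is a high vowel immediately before /r/, so it lowers to [e]. /vurluwuirviwun/ → vorluwuerviwun.
Rule 2 (final i-epenthesis): the form ends in the consonant /n/, so [i] is inserted word-finally. /vorluwuerviwun/ → vorluwuerviwuni.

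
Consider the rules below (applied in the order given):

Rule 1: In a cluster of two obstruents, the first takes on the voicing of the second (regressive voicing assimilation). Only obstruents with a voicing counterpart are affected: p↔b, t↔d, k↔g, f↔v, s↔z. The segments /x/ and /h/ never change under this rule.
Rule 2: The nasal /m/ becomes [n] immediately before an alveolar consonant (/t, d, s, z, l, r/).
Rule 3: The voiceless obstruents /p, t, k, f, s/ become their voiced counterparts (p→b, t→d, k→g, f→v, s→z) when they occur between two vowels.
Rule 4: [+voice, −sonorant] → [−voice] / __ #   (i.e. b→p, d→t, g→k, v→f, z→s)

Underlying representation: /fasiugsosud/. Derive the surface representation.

faziuksozut

Rule 1 (regressive voicing assimilation): /g/ precedes the voiceless obstruent /s/, so it devoices to [k] by assimilation. /fasiugsosud/ → fasiuksosud.
Rule 2 (nasal place assimilation): no segment meets the environment; /fasiuksosud/ is unchanged.
Rule 3 (intervocalic voicing): /s/ is a voiceless obstruent between vowels /a/ and /i/, so it voices to [z]. /s/ is a voiceless obstruent between vowels /o/ and /u/, so it voices to [z]. /fasiuksosud/ → faziuksozud.
Rule 4 (final devoicing): /d/ is a voiced obstruent in word-final position, so it devoices to [t]. /faziuksozud/ → faziuksozut.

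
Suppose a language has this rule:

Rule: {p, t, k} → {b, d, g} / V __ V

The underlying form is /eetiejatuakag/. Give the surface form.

eediejaduagag

/t/ is a voiceless stop between vowels /e/ and /i/, so it voices to [d].
/t/ is a voiceless stop between vowels /a/ and /u/, so it voices to [d].
/k/ is a voiceless stop between vowels /a/ and /a/, so it voices to [g].
Surface form: [eediejaduagag].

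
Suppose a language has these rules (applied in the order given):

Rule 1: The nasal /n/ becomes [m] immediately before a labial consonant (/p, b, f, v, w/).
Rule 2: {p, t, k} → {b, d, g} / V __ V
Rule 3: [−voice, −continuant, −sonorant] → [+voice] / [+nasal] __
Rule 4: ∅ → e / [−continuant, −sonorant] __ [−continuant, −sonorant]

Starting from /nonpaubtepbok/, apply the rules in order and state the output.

nombaubetepebok

Rule 1 (nasal place assimilation): /n/ precedes the labial consonant /p/, so it assimilates in place to [m]. /nonpaubtepbok/ → nompaubtepbok.
Rule 2 (intervocalic voicing): no segment meets the environment; /nompaubtepbok/ is unchanged.
Rule 3 (post-nasal voicing): /p/ is a voiceless stop immediately after the nasal /m/, so it voices to [b]. /nompaubtepbok/ → nombaubtepbok.
Rule 4 (stop-cluster e-epenthesis): /b/ and /t/ form a stop–stop cluster, so [e] is inserted between them. /p/ and /b/ form a stop–stop cluster, so [e] is inserted between them. /nombaubtepbok/ → nombaubetepebok.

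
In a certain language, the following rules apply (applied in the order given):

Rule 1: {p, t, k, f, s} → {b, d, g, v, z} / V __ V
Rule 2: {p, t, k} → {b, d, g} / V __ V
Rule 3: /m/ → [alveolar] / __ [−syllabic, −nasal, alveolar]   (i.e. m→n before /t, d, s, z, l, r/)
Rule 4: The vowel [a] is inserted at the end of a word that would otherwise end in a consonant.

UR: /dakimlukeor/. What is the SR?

daginlugeora

Rule 1 (intervocalic voicing): /k/ is a voiceless obstruent between vowels /a/ and /i/, so it voices to [g]. /k/ is a voiceless obstruent between vowels /u/ and /e/, so it voices to [g]. /dakimlukeor/ → dagimlugeor.
Rule 2 (intervocalic voicing): no segment meets the environment; /dagimlugeor/ is unchanged.
Rule 3 (nasal place assimilation): /m/ precedes the alveolar consonant /l/, so it assimilates in place to [n]. /dagimlugeor/ → daginlugeor.
Rule 4 (final a-epenthesis): the form ends in the consonant /r/, so [a] is inserted word-finally. /daginlugeor/ → daginlugeora.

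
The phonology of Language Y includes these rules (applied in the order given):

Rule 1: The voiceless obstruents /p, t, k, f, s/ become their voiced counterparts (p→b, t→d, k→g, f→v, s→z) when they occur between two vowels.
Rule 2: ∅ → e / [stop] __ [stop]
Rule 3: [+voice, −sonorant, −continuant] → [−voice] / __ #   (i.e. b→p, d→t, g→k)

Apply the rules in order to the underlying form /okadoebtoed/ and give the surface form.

ogadoebetoet

Rule 1 (intervocalic voicing): /k/ is a voiceless obstruent between vowels /o/ and /a/, so it voices to [g]. /okadoebtoed/ → ogadoebtoed.
Rule 2 (stop-cluster e-epenthesis): /b/ and /t/ form a stop–stop cluster, so [e] is inserted between them. /ogadoebtoed/ → ogadoebetoed.
Rule 3 (final devoicing): /d/ is a voiced stop in word-final position, so it devoices to [t]. /ogadoebetoed/ → ogadoebetoet.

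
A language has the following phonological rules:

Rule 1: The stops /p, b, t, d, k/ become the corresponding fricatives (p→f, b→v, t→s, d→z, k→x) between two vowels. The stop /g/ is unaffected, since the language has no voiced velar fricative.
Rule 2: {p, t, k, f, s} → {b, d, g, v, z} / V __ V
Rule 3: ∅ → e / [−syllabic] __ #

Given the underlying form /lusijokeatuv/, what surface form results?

Rule 1 (intervocalic spirantization): /k/ is a stop between vowels /o/ and /e/, so it spirantizes to the fricative [x]. /t/ is a stop between vowels /a/ and /u/, so it spirantizes to the fricative [s]. /lusijokeatuv/ → lusijoxeasuv.
Rule 2 (intervocalic voicing): /s/ is a voiceless obstruent between vowels /u/ and /i/, so it voices to [z]. /s/ is a voiceless obstruent between vowels /a/ and /u/, so it voices to [z]. /lusijoxeasuv/ → luzijoxeazuv.
Rule 3 (final e-epenthesis): the form ends in the consonant /v/, so [e] is inserted word-finally. /luzijoxeazuv/ → luzijoxeazuve.

luzijoxeazuve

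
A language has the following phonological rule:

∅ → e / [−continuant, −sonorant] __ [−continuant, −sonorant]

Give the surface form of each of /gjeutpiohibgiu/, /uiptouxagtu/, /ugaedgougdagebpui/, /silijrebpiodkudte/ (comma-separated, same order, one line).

gjeutepiohibegiu, uipetouxagetu, ugaedegougedagebepui, silijrebepiodekudete

/gjeutpiohibgiu/: /t/ and /p/ form a stop–stop cluster, so [e] is inserted between them. /b/ and /g/ form a stop–stop cluster, so [e] is inserted between them. → [gjeutepiohibegiu].
/uiptouxagtu/: /p/ and /t/ form a stop–stop cluster, so [e] is inserted between them. /g/ and /t/ form a stop–stop cluster, so [e] is inserted between them. → [uipetouxagetu].
/ugaedgougdagebpui/: /d/ and /g/ form a stop–stop cluster, so [e] is inserted between them. /g/ and /d/ form a stop–stop cluster, so [e] is inserted between them. /b/ and /p/ form a stop–stop cluster, so [e] is inserted between them. → [ugaedegougedagebepui].
/silijrebpiodkudte/: /b/ and /p/ form a stop–stop cluster, so [e] is inserted between them. /d/ and /k/ form a stop–stop cluster, so [e] is inserted between them. /d/ and /t/ form a stop–stop cluster, so [e] is inserted between them. → [silijrebepiodekudete].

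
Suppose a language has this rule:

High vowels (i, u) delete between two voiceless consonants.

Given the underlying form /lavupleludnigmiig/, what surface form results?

lavupleludnigmiig

No segment of /lavupleludnigmiig/ meets the structural description of the rule, so the form surfaces unchanged.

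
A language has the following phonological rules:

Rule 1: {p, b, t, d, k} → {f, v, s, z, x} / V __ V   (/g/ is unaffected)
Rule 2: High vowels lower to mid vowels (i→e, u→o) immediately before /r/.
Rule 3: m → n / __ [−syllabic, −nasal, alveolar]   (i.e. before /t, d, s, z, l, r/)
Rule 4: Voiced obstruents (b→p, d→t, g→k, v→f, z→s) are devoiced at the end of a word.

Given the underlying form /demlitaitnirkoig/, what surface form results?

Rule 1 (intervocalic spirantization): /t/ is a stop between vowels /i/ and /a/, so it spirantizes to the fricative [s]. /demlitaitnirkoig/ → demlisaitnirkoig.
Rule 2 (pre-rhotic lowering): /i/ is a high vowel immediately before /r/, so it lowers to [e]. /demlisaitnirkoig/ → demlisaitnerkoig.
Rule 3 (nasal place assimilation): /m/ precedes the alveolar consonant /l/, so it assimilates in place to [n]. /demlisaitnerkoig/ → denlisaitnerkoig.
Rule 4 (final devoicing): /g/ is a voiced obstruent in word-final position, so it devoices to [k]. /denlisaitnerkoig/ → denlisaitnerkoik.

denlisaitnerkoik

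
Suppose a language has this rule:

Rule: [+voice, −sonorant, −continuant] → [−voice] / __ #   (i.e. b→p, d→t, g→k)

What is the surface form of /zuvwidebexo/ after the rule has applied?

zuvwidebexo

No segment of /zuvwidebexo/ meets the structural description of the rule, so the form surfaces unchanged.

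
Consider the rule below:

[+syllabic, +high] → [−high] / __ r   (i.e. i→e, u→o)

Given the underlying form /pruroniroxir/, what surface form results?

proroneroxer

/u/ is a high vowel immediately before /r/, so it lowers to [o].
/i/ is a high vowel immediately before /r/, so it lowers to [e].
/i/ is a high vowel immediately before /r/, so it lowers to [e].
Surface form: [proroneroxer].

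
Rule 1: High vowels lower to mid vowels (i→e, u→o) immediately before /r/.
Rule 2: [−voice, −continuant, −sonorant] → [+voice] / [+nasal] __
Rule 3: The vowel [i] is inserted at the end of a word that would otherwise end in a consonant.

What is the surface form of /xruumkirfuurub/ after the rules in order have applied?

xruumgerfuorubi

Rule 1 (pre-rhotic lowering): /i/ is a high vowel immediately before /r/, so it lowers to [e]. /u/ is a high vowel immediately before /r/, so it lowers to [o]. /xruumkirfuurub/ → xruumkerfuorub.
Rule 2 (post-nasal voicing): /k/ is a voiceless stop immediately after the nasal /m/, so it voices to [g]. /xruumkerfuorub/ → xruumgerfuorub.
Rule 3 (final i-epenthesis): the form ends in the consonant /b/, so [i] is inserted word-finally. /xruumgerfuorub/ → xruumgerfuorubi.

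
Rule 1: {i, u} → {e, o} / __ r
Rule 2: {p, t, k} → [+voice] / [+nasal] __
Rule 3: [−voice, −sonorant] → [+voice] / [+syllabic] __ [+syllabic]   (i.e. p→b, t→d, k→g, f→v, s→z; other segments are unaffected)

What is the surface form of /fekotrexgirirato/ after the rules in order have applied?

Rule 1 (pre-rhotic lowering): /i/ is a high vowel immediately before /r/, so it lowers to [e]. /i/ is a high vowel immediately before /r/, so it lowers to [e]. /fekotrexgirirato/ → fekotrexgererato.
Rule 2 (post-nasal voicing): no segment meets the environment; /fekotrexgererato/ is unchanged.
Rule 3 (intervocalic voicing): /k/ is a voiceless obstruent between vowels /e/ and /o/, so it voices to [g]. /t/ is a voiceless obstruent between vowels /a/ and /o/, so it voices to [d]. /fekotrexgererato/ → fegotrexgererado.

fegotrexgererado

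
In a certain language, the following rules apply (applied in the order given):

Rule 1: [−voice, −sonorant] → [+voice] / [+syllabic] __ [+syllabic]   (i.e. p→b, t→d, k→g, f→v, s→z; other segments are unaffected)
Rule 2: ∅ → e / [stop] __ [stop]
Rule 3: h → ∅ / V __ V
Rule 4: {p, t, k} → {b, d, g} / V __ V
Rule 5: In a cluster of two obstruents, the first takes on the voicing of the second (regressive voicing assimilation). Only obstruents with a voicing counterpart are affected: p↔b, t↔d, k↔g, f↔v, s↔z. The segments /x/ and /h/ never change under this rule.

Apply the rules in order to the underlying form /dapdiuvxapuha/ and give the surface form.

dabediufxabua

Rule 1 (intervocalic voicing): /p/ is a voiceless obstruent between vowels /a/ and /u/, so it voices to [b]. /dapdiuvxapuha/ → dapdiuvxabuha.
Rule 2 (stop-cluster e-epenthesis): /p/ and /d/ form a stop–stop cluster, so [e] is inserted between them. /dapdiuvxabuha/ → dapediuvxabuha.
Rule 3 (intervocalic h-deletion): /h/ occurs between vowels /u/ and /a/, so it deletes. /dapediuvxabuha/ → dapediuvxabua.
Rule 4 (intervocalic voicing): /p/ is a voiceless stop between vowels /a/ and /e/, so it voices to [b]. /dapediuvxabua/ → dabediuvxabua.
Rule 5 (regressive voicing assimilation): /v/ precedes the voiceless obstruent /x/, so it devoices to [f] by assimilation. /dabediuvxabua/ → dabediufxabua.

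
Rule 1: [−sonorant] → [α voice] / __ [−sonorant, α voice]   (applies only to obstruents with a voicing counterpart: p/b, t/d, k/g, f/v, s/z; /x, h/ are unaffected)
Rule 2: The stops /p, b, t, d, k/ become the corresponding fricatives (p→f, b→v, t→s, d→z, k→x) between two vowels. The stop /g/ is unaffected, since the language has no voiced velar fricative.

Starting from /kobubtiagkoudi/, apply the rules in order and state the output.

kovuptiakkouzi

Rule 1 (regressive voicing assimilation): /b/ precedes the voiceless obstruent /t/, so it devoices to [p] by assimilation. /g/ precedes the voiceless obstruent /k/, so it devoices to [k] by assimilation. /kobubtiagkoudi/ → kobuptiakkoudi.
Rule 2 (intervocalic spirantization): /b/ is a stop between vowels /o/ and /u/, so it spirantizes to the fricative [v]. /d/ is a stop between vowels /u/ and /i/, so it spirantizes to the fricative [z]. /kobuptiakkoudi/ → kovuptiakkouzi.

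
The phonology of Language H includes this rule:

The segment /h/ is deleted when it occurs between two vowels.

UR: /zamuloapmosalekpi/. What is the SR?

No segment of /zamuloapmosalekpi/ meets the structural description of the rule, so the form surfaces unchanged.

zamuloapmosalekpi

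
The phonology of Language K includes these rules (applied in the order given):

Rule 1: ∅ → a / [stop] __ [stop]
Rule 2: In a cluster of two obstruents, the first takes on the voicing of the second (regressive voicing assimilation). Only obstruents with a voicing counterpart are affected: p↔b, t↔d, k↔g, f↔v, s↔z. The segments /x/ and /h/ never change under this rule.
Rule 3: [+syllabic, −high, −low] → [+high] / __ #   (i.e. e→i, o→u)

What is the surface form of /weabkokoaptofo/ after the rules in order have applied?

Rule 1 (stop-cluster a-epenthesis): /b/ and /k/ form a stop–stop cluster, so [a] is inserted between them. /p/ and /t/ form a stop–stop cluster, so [a] is inserted between them. /weabkokoaptofo/ → weabakokoapatofo.
Rule 2 (regressive voicing assimilation): no segment meets the environment; /weabakokoapatofo/ is unchanged.
Rule 3 (final vowel raising): /o/ is a mid vowel in word-final position, so it raises to [u]. /weabakokoapatofo/ → weabakokoapatofu.

weabakokoapatofu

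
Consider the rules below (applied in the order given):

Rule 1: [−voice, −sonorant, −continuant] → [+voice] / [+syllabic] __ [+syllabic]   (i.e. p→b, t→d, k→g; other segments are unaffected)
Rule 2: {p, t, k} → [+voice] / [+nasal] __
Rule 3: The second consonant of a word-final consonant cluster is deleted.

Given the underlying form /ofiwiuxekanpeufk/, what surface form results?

ofiwiuxeganbeuf

Rule 1 (intervocalic voicing): /k/ is a voiceless stop between vowels /e/ and /a/, so it voices to [g]. /ofiwiuxekanpeufk/ → ofiwiuxeganpeufk.
Rule 2 (post-nasal voicing): /p/ is a voiceless stop immediately after the nasal /n/, so it voices to [b]. /ofiwiuxeganpeufk/ → ofiwiuxeganbeufk.
Rule 3 (final cluster simplification): /k/ is the second consonant of a word-final cluster /fk/, so it deletes. /ofiwiuxeganbeufk/ → ofiwiuxeganbeuf.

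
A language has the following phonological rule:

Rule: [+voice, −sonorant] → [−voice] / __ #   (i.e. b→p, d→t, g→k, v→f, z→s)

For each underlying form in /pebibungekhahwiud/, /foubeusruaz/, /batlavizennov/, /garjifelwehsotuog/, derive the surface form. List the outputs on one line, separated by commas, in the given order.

pebibungekhahwiut, foubeusruas, batlavizennof, garjifelwehsotuok

/pebibungekhahwiud/: /d/ is a voiced obstruent in word-final position, so it devoices to [t]. → [pebibungekhahwiut].
/foubeusruaz/: /z/ is a voiced obstruent in word-final position, so it devoices to [s]. → [foubeusruas].
/batlavizennov/: /v/ is a voiced obstruent in word-final position, so it devoices to [f]. → [batlavizennof].
/garjifelwehsotuog/: /g/ is a voiced obstruent in word-final position, so it devoices to [k]. → [garjifelwehsotuok].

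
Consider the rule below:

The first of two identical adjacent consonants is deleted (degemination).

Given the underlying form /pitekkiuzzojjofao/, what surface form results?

pitekiuzojofao

/kk/ is a geminate; the first /k/ deletes.
/zz/ is a geminate; the first /z/ deletes.
/jj/ is a geminate; the first /j/ deletes.
Surface form: [pitekiuzojofao].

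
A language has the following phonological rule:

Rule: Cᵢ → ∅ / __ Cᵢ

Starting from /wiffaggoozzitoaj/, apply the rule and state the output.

/ff/ is a geminate; the first /f/ deletes.
/gg/ is a geminate; the first /g/ deletes.
/zz/ is a geminate; the first /z/ deletes.
The other instances of /w/, /f/, /g/, /z/, /t/, /j/ do not occur in the required environment and remain unchanged.
Surface form: [wifagoozitoaj].

wifagoozitoaj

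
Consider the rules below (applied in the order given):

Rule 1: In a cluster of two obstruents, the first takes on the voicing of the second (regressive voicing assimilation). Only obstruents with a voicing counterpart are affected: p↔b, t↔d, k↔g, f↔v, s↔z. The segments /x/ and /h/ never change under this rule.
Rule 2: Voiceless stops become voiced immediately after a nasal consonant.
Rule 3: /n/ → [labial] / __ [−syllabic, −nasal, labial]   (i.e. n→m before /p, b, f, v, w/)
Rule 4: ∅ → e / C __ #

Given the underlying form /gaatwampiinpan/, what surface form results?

gaatwambiimbane

Rule 1 (regressive voicing assimilation): no segment meets the environment; /gaatwampiinpan/ is unchanged.
Rule 2 (post-nasal voicing): /p/ is a voiceless stop immediately after the nasal /m/, so it voices to [b]. /p/ is a voiceless stop immediately after the nasal /n/, so it voices to [b]. /gaatwampiinpan/ → gaatwambiinban.
Rule 3 (nasal place assimilation): /n/ precedes the labial consonant /b/, so it assimilates in place to [m]. /gaatwambiinban/ → gaatwambiimban.
Rule 4 (final e-epenthesis): the form ends in the consonant /n/, so [e] is inserted word-finally. /gaatwambiimban/ → gaatwambiimbane.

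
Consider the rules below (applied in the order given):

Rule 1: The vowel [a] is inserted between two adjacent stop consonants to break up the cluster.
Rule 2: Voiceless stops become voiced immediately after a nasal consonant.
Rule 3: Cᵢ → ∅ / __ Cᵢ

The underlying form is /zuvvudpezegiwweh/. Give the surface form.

Rule 1 (stop-cluster a-epenthesis): /d/ and /p/ form a stop–stop cluster, so [a] is inserted between them. /zuvvudpezegiwweh/ → zuvvudapezegiwweh.
Rule 2 (post-nasal voicing): no segment meets the environment; /zuvvudapezegiwweh/ is unchanged.
Rule 3 (degemination): /vv/ is a geminate; the first /v/ deletes. /ww/ is a geminate; the first /w/ deletes. /zuvvudapezegiwweh/ → zuvudapezegiweh.

zuvudapezegiweh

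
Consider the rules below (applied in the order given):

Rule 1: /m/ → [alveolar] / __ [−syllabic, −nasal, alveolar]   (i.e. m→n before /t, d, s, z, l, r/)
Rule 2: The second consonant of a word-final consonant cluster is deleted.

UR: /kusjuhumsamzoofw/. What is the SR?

Rule 1 (nasal place assimilation): /m/ precedes the alveolar consonant /s/, so it assimilates in place to [n]. /m/ precedes the alveolar consonant /z/, so it assimilates in place to [n]. /kusjuhumsamzoofw/ → kusjuhunsanzoofw.
Rule 2 (final cluster simplification): /w/ is the second consonant of a word-final cluster /fw/, so it deletes. /kusjuhunsanzoofw/ → kusjuhunsanzoof.

kusjuhunsanzoof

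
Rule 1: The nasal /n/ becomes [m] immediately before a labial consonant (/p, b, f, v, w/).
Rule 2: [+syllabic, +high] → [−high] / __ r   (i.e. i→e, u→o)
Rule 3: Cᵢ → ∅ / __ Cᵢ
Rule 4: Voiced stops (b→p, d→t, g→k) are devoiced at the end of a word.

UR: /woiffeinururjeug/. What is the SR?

Rule 1 (nasal place assimilation): no segment meets the environment; /woiffeinururjeug/ is unchanged.
Rule 2 (pre-rhotic lowering): /u/ is a high vowel immediately before /r/, so it lowers to [o]. /u/ is a high vowel immediately before /r/, so it lowers to [o]. /woiffeinururjeug/ → woiffeinororjeug.
Rule 3 (degemination): /ff/ is a geminate; the first /f/ deletes. /woiffeinororjeug/ → woifeinororjeug.
Rule 4 (final devoicing): /g/ is a voiced stop in word-final position, so it devoices to [k]. /woifeinororjeug/ → woifeinororjeuk.

woifeinororjeuk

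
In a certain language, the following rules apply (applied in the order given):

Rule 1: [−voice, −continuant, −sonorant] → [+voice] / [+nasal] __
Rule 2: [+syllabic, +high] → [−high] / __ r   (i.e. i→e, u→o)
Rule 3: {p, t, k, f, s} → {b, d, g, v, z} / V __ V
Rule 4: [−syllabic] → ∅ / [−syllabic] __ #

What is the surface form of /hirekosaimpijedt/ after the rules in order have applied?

Rule 1 (post-nasal voicing): /p/ is a voiceless stop immediately after the nasal /m/, so it voices to [b]. /hirekosaimpijedt/ → hirekosaimbijedt.
Rule 2 (pre-rhotic lowering): /i/ is a high vowel immediately before /r/, so it lowers to [e]. /hirekosaimbijedt/ → herekosaimbijedt.
Rule 3 (intervocalic voicing): /k/ is a voiceless obstruent between vowels /e/ and /o/, so it voices to [g]. /s/ is a voiceless obstruent between vowels /o/ and /a/, so it voices to [z]. /herekosaimbijedt/ → heregozaimbijedt.
Rule 4 (final cluster simplification): /t/ is the second consonant of a word-final cluster /dt/, so it deletes. /heregozaimbijedt/ → heregozaimbijed.

heregozaimbijed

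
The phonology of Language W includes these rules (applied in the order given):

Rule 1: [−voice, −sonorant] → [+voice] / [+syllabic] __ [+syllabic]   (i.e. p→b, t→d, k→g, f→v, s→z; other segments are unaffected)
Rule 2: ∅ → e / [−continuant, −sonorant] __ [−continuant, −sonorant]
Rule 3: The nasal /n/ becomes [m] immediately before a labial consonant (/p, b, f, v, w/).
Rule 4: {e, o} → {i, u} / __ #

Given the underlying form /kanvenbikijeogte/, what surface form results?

kamvembigijeogeti

Rule 1 (intervocalic voicing): /k/ is a voiceless obstruent between vowels /i/ and /i/, so it voices to [g]. /kanvenbikijeogte/ → kanvenbigijeogte.
Rule 2 (stop-cluster e-epenthesis): /g/ and /t/ form a stop–stop cluster, so [e] is inserted between them. /kanvenbigijeogte/ → kanvenbigijeogete.
Rule 3 (nasal place assimilation): /n/ precedes the labial consonant /v/, so it assimilates in place to [m]. /n/ precedes the labial consonant /b/, so it assimilates in place to [m]. /kanvenbigijeogete/ → kamvembigijeogete.
Rule 4 (final vowel raising): /e/ is a mid vowel in word-final position, so it raises to [i]. /kamvembigijeogete/ → kamvembigijeogeti.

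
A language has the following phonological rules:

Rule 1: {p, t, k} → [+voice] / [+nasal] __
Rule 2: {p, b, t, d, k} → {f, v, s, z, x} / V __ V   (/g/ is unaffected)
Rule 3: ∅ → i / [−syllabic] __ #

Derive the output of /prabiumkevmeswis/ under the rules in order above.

praviumgevmeswisi

Rule 1 (post-nasal voicing): /k/ is a voiceless stop immediately after the nasal /m/, so it voices to [g]. /prabiumkevmeswis/ → prabiumgevmeswis.
Rule 2 (intervocalic spirantization): /b/ is a stop between vowels /a/ and /i/, so it spirantizes to the fricative [v]. /prabiumgevmeswis/ → praviumgevmeswis.
Rule 3 (final i-epenthesis): the form ends in the consonant /s/, so [i] is inserted word-finally. /praviumgevmeswis/ → praviumgevmeswisi.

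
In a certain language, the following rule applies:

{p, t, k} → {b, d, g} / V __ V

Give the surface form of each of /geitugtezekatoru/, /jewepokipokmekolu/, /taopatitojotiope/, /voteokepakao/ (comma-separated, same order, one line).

geidugtezegadoru, jewebogibokmegolu, taobadidojodiobe, vodeogebagao

/geitugtezekatoru/: /t/ is a voiceless stop between vowels /i/ and /u/, so it voices to [d]. /k/ is a voiceless stop between vowels /e/ and /a/, so it voices to [g]. /t/ is a voiceless stop between vowels /a/ and /o/, so it voices to [d]. → [geidugtezegadoru].
/jewepokipokmekolu/: /p/ is a voiceless stop between vowels /e/ and /o/, so it voices to [b]. /k/ is a voiceless stop between vowels /o/ and /i/, so it voices to [g]. /p/ is a voiceless stop between vowels /i/ and /o/, so it voices to [b]. /k/ is a voiceless stop between vowels /e/ and /o/, so it voices to [g]. → [jewebogibokmegolu].
/taopatitojotiope/: /p/ is a voiceless stop between vowels /o/ and /a/, so it voices to [b]. /t/ is a voiceless stop between vowels /a/ and /i/, so it voices to [d]. /t/ is a voiceless stop between vowels /i/ and /o/, so it voices to [d]. /t/ is a voiceless stop between vowels /o/ and /i/, so it voices to [d]. /p/ is a voiceless stop between vowels /o/ and /e/, so it voices to [b]. → [taobadidojodiobe].
/voteokepakao/: /t/ is a voiceless stop between vowels /o/ and /e/, so it voices to [d]. /k/ is a voiceless stop between vowels /o/ and /e/, so it voices to [g]. /p/ is a voiceless stop between vowels /e/ and /a/, so it voices to [b]. /k/ is a voiceless stop between vowels /a/ and /a/, so it voices to [g]. → [vodeogebagao].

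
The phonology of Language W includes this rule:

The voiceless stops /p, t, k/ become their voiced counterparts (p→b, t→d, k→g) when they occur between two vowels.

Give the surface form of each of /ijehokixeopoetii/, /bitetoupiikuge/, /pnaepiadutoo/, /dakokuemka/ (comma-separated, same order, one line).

/ijehokixeopoetii/: /k/ is a voiceless stop between vowels /o/ and /i/, so it voices to [g]. /p/ is a voiceless stop between vowels /o/ and /o/, so it voices to [b]. /t/ is a voiceless stop between vowels /e/ and /i/, so it voices to [d]. → [ijehogixeoboedii].
/bitetoupiikuge/: /t/ is a voiceless stop between vowels /i/ and /e/, so it voices to [d]. /t/ is a voiceless stop between vowels /e/ and /o/, so it voices to [d]. /p/ is a voiceless stop between vowels /u/ and /i/, so it voices to [b]. /k/ is a voiceless stop between vowels /i/ and /u/, so it voices to [g]. → [bidedoubiiguge].
/pnaepiadutoo/: /p/ is a voiceless stop between vowels /e/ and /i/, so it voices to [b]. /t/ is a voiceless stop between vowels /u/ and /o/, so it voices to [d]. → [pnaebiadudoo].
/dakokuemka/: /k/ is a voiceless stop between vowels /a/ and /o/, so it voices to [g]. /k/ is a voiceless stop between vowels /o/ and /u/, so it voices to [g]. → [dagoguemka].

ijehogixeoboedii, bidedoubiiguge, pnaebiadudoo, dagoguemka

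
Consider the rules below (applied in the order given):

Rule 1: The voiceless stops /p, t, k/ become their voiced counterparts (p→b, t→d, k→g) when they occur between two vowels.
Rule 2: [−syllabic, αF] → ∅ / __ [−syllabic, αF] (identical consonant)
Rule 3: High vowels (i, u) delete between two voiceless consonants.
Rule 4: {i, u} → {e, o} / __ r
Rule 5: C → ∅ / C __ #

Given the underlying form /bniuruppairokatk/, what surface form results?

Rule 1 (intervocalic voicing): /k/ is a voiceless stop between vowels /o/ and /a/, so it voices to [g]. /bniuruppairokatk/ → bniuruppairogatk.
Rule 2 (degemination): /pp/ is a geminate; the first /p/ deletes. /bniuruppairogatk/ → bniurupairogatk.
Rule 3 (high vowel syncope): no segment meets the environment; /bniurupairogatk/ is unchanged.
Rule 4 (pre-rhotic lowering): /u/ is a high vowel immediately before /r/, so it lowers to [o]. /i/ is a high vowel immediately before /r/, so it lowers to [e]. /bniurupairogatk/ → bniorupaerogatk.
Rule 5 (final cluster simplification): /k/ is the second consonant of a word-final cluster /tk/, so it deletes. /bniorupaerogatk/ → bniorupaerogat.

bniorupaerogat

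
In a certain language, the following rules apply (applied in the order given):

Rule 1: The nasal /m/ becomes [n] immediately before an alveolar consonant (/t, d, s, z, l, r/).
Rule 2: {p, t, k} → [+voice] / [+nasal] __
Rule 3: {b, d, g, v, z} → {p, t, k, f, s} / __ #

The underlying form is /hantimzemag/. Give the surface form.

handinzemak

Rule 1 (nasal place assimilation): /m/ precedes the alveolar consonant /z/, so it assimilates in place to [n]. /hantimzemag/ → hantinzemag.
Rule 2 (post-nasal voicing): /t/ is a voiceless stop immediately after the nasal /n/, so it voices to [d]. /hantinzemag/ → handinzemag.
Rule 3 (final devoicing): /g/ is a voiced obstruent in word-final position, so it devoices to [k]. /handinzemag/ → handinzemak.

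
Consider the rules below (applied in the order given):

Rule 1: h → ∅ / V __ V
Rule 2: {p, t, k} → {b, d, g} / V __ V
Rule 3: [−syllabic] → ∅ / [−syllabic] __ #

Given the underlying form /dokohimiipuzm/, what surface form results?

dogoimiibuz

Rule 1 (intervocalic h-deletion): /h/ occurs between vowels /o/ and /i/, so it deletes. /dokohimiipuzm/ → dokoimiipuzm.
Rule 2 (intervocalic voicing): /k/ is a voiceless stop between vowels /o/ and /o/, so it voices to [g]. /p/ is a voiceless stop between vowels /i/ and /u/, so it voices to [b]. /dokoimiipuzm/ → dogoimiibuzm.
Rule 3 (final cluster simplification): /m/ is the second consonant of a word-final cluster /zm/, so it deletes. /dogoimiibuzm/ → dogoimiibuz.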